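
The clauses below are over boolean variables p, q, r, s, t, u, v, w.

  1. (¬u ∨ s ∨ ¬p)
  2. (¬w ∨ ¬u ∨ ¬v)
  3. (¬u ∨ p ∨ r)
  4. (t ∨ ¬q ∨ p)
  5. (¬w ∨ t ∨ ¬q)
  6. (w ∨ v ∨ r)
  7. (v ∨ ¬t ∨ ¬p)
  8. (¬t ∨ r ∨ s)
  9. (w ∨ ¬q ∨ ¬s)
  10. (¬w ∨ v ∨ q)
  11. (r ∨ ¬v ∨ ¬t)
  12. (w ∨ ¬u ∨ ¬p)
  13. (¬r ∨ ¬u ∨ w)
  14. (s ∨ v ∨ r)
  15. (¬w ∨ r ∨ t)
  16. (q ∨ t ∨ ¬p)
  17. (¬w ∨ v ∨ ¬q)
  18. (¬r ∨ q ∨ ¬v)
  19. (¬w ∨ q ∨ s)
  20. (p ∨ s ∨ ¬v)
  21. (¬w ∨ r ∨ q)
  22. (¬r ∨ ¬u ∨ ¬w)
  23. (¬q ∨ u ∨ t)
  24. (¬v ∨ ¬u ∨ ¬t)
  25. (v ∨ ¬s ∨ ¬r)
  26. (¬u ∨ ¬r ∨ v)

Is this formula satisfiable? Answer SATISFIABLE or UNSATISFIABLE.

SATISFIABLE

Try p = True.
Branch on q: take q = True.
Try r = True.
For the remaining variables, s = False, t = True, u = False, v = True, w = False works.
So p=T, q=T, r=T, s=F, t=T, u=F, v=T, w=F is a satisfying assignment.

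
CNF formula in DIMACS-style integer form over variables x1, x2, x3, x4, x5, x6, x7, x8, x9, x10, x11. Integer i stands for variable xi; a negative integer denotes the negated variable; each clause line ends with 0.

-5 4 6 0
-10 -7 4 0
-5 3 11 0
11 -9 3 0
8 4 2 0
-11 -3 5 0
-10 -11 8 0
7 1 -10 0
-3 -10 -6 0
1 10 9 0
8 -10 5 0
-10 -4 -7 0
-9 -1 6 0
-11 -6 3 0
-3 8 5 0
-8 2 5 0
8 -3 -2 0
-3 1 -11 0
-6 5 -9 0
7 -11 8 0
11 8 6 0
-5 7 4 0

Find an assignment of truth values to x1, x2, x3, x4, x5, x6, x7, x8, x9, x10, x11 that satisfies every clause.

x1 = 0, x2 = 1, x3 = 1, x4 = 0, x5 = 1, x6 = 1, x7 = 1, x8 = 1, x9 = 1, x10 = 0, x11 = 0

Try x1 = False.
Branch on x2: take x2 = True.
Try x3 = True.
  then x8 is forced to True.
  then x11 is forced to False.
For the remaining variables, x4 = False, x5 = True, x6 = True, x7 = True, x9 = True, x10 = False works.
Check each clause:
  1. (~x5 | x4 | x6) — x6 is true.
  2. (~x7 | ~x10 | x4) — ~x10 is true.
  3. (~x5 | x11 | x3) — x3 is true.
  4. (x3 | x11 | ~x9) — x3 is true.
  5. (x8 | x4 | x2) — x8 is true.
  6. (~x3 | ~x11 | x5) — ~x11 is true.
  7. (x8 | ~x10 | ~x11) — x8 is true.
  8. (~x10 | x7 | x1) — ~x10 is true.
  9. (~x3 | ~x6 | ~x10) — ~x10 is true.
  10. (x10 | x9 | x1) — x9 is true.
  11. (x5 | x8 | ~x10) — x8 is true.
  12. (~x4 | ~x10 | ~x7) — ~x4 is true.
  13. (~x1 | x6 | ~x9) — ~x1 is true.
  14. (x3 | ~x11 | ~x6) — x3 is true.
  15. (x8 | ~x3 | x5) — x8 is true.
  16. (x2 | ~x8 | x5) — x2 is true.
  17. (~x3 | ~x2 | x8) — x8 is true.
  18. (~x11 | x1 | ~x3) — ~x11 is true.
  19. (~x9 | x5 | ~x6) — x5 is true.
  20. (x8 | x7 | ~x11) — x8 is true.
  21. (x8 | x6 | x11) — x8 is true.
  22. (x7 | x4 | ~x5) — x7 is true.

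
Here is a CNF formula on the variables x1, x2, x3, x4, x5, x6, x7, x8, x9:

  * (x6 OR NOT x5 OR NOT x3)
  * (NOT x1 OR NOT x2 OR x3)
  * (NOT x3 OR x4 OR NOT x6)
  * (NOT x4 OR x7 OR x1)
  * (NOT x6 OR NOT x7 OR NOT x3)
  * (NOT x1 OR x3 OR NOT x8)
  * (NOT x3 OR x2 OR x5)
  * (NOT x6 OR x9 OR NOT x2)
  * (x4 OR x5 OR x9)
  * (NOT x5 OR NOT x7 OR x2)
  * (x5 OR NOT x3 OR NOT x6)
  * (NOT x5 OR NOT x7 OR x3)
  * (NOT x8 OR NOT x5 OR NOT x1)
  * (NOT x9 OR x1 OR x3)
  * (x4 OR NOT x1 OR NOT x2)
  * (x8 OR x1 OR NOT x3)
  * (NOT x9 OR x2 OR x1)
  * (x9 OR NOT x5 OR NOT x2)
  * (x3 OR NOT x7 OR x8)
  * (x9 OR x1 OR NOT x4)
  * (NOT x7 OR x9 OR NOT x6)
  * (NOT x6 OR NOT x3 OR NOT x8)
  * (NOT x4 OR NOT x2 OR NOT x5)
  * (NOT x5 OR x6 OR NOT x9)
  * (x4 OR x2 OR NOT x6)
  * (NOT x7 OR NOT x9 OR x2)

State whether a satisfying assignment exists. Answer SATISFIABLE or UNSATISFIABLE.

Try x1 = True.
For the remaining variables, x2 = False, x3 = False, x4 = False, x5 = True, x6 = False, x7 = False, x8 = False, x9 = False works.
Every clause has at least one true literal under this assignment.
So x1 = T, x2 = F, x3 = F, x4 = F, x5 = T, x6 = F, x7 = F, x8 = F, x9 = F is a satisfying assignment.

SATISFIABLE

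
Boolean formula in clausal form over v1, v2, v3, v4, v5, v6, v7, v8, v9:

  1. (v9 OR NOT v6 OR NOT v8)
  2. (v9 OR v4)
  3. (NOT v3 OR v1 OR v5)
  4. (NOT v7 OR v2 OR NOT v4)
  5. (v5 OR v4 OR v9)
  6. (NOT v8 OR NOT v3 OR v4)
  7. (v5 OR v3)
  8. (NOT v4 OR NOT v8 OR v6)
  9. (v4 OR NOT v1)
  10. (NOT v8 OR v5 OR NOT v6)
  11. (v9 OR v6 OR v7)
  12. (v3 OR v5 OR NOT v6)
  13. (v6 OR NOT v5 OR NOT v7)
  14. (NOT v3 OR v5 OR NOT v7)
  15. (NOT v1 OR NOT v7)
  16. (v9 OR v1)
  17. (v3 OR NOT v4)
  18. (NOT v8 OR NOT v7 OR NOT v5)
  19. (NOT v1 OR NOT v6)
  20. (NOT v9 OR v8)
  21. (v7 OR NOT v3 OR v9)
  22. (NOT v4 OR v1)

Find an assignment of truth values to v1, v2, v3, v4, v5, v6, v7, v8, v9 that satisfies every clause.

v1=False, v2=True, v3=False, v4=False, v5=True, v6=True, v7=False, v8=True, v9=True

Pure literal: v2 appears only positively; assign v2 = True.
Set v1 = False and propagate.
  then v9 is forced to True.
  then v8 is forced to True.
  then v4 is forced to False.
  then v3 is forced to False.
  then v5 is forced to True.
  then v7 is forced to False.
v6 is now unconstrained; take v6 = True.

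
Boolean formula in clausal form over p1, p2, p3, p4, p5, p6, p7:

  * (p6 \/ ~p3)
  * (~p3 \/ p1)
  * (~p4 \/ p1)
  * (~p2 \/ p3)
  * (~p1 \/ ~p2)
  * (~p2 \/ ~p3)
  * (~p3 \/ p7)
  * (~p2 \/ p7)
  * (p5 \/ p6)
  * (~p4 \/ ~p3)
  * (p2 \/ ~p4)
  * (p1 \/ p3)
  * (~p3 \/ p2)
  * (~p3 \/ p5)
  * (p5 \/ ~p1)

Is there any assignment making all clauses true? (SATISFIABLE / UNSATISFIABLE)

Pure literal: p4 appears only negated; assign p4 = False.
Pure literal: p5 appears only positively; assign p5 = True.
Set p1 = True and propagate.
  then p2 is forced to False.
  then p3 is forced to False.
p6, p7 are now unconstrained; take p6 = True, p7 = False.
So p1=1, p2=0, p3=0, p4=0, p5=1, p6=1, p7=0 is a satisfying assignment.

SATISFIABLE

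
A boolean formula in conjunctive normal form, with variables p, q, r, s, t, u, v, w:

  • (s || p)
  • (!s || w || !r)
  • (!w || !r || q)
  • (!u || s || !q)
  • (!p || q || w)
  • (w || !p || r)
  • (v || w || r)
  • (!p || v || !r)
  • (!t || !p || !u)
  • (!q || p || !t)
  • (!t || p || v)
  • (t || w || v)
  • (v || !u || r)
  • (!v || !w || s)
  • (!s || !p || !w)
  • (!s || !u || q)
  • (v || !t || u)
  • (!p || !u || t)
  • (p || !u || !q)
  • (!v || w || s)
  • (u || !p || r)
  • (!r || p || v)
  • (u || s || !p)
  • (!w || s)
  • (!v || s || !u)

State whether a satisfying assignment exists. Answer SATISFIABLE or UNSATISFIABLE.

Try p = False.
  then s is forced to True.
The remaining clauses are satisfied by q = False, r = False, t = False, u = False, v = True, w = True.
So p = False, q = False, r = False, s = True, t = False, u = False, v = True, w = True is a satisfying assignment.

SATISFIABLE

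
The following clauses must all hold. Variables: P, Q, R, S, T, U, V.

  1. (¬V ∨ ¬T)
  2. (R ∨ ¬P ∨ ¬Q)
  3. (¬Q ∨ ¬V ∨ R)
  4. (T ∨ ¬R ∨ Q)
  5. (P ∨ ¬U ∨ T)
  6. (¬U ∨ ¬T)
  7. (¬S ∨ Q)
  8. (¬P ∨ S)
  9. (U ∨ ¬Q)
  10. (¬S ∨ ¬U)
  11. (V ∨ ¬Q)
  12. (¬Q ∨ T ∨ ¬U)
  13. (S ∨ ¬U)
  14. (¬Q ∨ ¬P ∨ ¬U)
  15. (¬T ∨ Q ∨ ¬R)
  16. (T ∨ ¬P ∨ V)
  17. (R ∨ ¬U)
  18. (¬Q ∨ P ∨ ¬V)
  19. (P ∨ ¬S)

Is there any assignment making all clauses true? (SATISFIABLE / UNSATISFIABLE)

SATISFIABLE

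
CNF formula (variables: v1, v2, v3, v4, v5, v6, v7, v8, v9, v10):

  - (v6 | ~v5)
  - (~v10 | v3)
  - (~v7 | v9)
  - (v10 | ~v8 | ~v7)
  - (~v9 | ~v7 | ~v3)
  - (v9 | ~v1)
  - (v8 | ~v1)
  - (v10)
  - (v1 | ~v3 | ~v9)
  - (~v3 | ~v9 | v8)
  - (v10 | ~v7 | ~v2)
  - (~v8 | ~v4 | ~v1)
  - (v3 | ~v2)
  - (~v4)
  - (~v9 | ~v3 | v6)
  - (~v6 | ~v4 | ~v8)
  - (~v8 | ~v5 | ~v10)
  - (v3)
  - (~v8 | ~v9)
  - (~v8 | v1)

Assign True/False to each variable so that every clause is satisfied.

v1 = 0, v2 = 0, v3 = 1, v4 = 0, v5 = 0, v6 = 1, v7 = 0, v8 = 0, v9 = 0, v10 = 1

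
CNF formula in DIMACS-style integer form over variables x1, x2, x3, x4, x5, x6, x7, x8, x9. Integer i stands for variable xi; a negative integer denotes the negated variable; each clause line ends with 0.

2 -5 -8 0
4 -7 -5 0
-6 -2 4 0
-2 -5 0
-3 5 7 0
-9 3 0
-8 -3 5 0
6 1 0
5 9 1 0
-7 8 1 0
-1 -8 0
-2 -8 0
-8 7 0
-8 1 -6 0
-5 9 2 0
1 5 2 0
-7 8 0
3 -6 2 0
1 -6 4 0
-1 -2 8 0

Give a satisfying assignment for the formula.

x1=T  x2=F  x3=F  x4=F  x5=F  x6=F  x7=F  x8=F  x9=F

Check each clause:
  1. (!x5 || x2 || !x8) — !x8 is true.
  2. (x4 || !x5 || !x7) — !x7 is true.
  3. (!x2 || x4 || !x6) — !x6 is true.
  4. (!x2 || !x5) — !x5 is true.
  5. (x7 || x5 || !x3) — !x3 is true.
  6. (x3 || !x9) — !x9 is true.
  7. (x5 || !x8 || !x3) — !x8 is true.
  8. (x1 || x6) — x1 is true.
  9. (x1 || x5 || x9) — x1 is true.
  10. (x8 || x1 || !x7) — x1 is true.
  11. (!x8 || !x1) — !x8 is true.
  12. (!x2 || !x8) — !x8 is true.
  13. (x7 || !x8) — !x8 is true.
  14. (x1 || !x8 || !x6) — !x8 is true.
  15. (x9 || x2 || !x5) — !x5 is true.
  16. (x2 || x1 || x5) — x1 is true.
  17. (!x7 || x8) — !x7 is true.
  18. (x2 || !x6 || x3) — !x6 is true.
  19. (!x6 || x1 || x4) — x1 is true.
  20. (x8 || !x1 || !x2) — !x2 is true.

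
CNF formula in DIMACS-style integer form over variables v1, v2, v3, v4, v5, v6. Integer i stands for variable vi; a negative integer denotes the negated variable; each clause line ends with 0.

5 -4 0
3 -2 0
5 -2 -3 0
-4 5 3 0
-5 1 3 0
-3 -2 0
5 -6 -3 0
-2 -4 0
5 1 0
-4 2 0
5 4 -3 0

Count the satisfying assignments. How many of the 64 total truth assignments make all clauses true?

8

Case analysis on v3 and v5:
  v3=1, v5=1: remaining (v1,v2,v4,v6) ∈ {(0,0,0,0); (0,0,0,1); (1,0,0,0); (1,0,0,1)} — 4.
  v3=1, v5=0: a clause becomes empty — 0.
  v3=0, v5=1: remaining (v1,v2,v4,v6) ∈ {(1,0,0,0); (1,0,0,1)} — 2.
  v3=0, v5=0: remaining (v1,v2,v4,v6) ∈ {(1,0,0,0); (1,0,0,1)} — 2.
Total: 4 + 0 + 2 + 2 = 8.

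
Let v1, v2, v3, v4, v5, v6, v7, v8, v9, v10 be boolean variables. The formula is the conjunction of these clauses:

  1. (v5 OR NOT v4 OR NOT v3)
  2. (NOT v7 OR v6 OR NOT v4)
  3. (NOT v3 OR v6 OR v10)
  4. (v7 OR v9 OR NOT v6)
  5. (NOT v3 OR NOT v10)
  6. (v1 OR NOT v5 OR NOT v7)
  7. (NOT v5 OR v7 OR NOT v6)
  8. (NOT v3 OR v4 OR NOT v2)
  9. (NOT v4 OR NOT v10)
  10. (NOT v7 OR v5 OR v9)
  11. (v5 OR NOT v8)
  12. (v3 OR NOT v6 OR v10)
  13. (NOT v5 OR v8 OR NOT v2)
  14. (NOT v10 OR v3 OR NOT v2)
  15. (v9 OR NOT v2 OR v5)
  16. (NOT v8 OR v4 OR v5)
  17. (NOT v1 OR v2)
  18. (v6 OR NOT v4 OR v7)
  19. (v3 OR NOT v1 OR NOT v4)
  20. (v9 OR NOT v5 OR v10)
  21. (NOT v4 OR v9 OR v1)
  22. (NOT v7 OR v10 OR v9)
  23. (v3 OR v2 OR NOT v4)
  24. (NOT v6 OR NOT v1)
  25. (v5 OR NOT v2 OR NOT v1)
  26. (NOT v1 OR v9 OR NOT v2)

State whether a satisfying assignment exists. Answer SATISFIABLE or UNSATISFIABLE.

Branch on v1: take v1 = False.
Try v2 = False.
Try v3 = False.
  then v4 is forced to False.
The remaining clauses are satisfied by v5 = False, v6 = False, v7 = False, v8 = False, v9 = False, v10 = True.
So v1 = F, v2 = F, v3 = F, v4 = F, v5 = F, v6 = F, v7 = F, v8 = F, v9 = F, v10 = T is a satisfying assignment.

SATISFIABLE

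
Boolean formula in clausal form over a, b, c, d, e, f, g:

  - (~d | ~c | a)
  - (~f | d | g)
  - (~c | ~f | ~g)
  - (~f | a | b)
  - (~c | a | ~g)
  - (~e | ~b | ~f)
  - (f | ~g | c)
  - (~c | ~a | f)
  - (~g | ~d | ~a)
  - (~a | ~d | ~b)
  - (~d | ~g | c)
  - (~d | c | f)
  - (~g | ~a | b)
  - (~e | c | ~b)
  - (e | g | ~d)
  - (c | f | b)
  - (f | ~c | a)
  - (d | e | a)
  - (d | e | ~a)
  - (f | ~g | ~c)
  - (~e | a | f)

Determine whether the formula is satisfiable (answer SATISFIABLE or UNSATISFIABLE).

SATISFIABLE

Try a = True.
For the remaining variables, b = False, c = False, d = True, e = True, f = True, g = False works.
So a=T, b=F, c=F, d=T, e=T, f=T, g=F is a satisfying assignment.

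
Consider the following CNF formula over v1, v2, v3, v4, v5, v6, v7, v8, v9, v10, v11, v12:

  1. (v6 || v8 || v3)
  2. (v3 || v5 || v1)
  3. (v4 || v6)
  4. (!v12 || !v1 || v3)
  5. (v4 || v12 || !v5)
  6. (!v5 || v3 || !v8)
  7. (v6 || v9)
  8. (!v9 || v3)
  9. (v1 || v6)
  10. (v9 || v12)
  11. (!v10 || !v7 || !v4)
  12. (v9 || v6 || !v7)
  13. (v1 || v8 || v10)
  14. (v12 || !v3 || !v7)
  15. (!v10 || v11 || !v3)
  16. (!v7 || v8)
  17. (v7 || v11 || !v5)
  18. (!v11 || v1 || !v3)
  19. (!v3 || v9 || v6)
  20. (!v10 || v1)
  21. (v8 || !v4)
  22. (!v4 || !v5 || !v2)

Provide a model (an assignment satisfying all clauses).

Pure literal: v2 appears only negated; assign v2 = False.
Pure literal: v6 appears only positively; assign v6 = True.
Set v1 = False and propagate.
  then v10 is forced to False.
  then v8 is forced to True.
Branch on v3: take v3 = True.
  then v11 is forced to False.
The remaining clauses are satisfied by v4 = False, v5 = True, v7 = True, v9 = False, v12 = True.

v1 = False, v2 = False, v3 = True, v4 = False, v5 = True, v6 = True, v7 = True, v8 = True, v9 = False, v10 = False, v11 = False, v12 = True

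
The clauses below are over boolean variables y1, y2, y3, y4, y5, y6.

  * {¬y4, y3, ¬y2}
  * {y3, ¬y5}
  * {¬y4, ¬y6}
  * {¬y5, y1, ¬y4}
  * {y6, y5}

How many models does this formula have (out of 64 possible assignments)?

Split on y4, then y5.
  y4=T, y5=T: remaining (y1,y2,y3,y6) ∈ {(T,F,T,F); (T,T,T,F)} — 2.
  y4=T, y5=F: a clause becomes empty — 0.
  y4=F, y5=T: forces y3=T; y1, y2, y6 free → 2^3 = 8.
  y4=F, y5=F: forces y6=T; y1, y2, y3 free → 2^3 = 8.
Total: 2 + 0 + 8 + 8 = 18.

18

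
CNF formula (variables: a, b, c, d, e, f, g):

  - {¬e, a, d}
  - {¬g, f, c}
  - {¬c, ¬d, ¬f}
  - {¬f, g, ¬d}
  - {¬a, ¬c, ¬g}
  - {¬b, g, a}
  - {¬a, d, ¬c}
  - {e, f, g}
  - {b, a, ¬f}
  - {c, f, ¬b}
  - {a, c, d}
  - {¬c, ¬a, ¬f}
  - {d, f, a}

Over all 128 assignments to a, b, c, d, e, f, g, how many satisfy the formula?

Case analysis on a and f:
  a=T, f=T: b, e free; 3 ways for (c,d,g) × 2^2 = 12.
  a=T, f=F: remaining (b,c,d,e,g) ∈ {(F,F,F,T,F); (F,F,T,T,F); (F,T,T,T,F); (T,T,T,T,F)} — 4.
  a=F, f=T: remaining (b,c,d,e,g) ∈ {(T,F,T,F,T); (T,F,T,T,T); (T,T,F,F,T)} — 3.
  a=F, f=F: 6 of the 32 assignments to (b,c,d,e,g) work.
Total: 12 + 4 + 3 + 6 = 25.

25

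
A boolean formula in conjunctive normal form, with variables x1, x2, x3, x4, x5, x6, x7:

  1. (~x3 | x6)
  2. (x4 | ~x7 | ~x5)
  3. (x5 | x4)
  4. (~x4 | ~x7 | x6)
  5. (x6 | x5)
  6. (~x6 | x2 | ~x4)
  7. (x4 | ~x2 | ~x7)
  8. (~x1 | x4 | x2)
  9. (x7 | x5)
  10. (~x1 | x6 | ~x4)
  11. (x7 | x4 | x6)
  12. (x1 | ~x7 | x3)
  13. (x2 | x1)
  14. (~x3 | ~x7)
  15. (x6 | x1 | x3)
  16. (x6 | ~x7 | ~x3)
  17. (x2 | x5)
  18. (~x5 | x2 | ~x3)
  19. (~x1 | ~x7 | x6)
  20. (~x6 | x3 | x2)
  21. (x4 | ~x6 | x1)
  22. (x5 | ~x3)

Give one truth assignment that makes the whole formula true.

Branch on x1: take x1 = False.
  then x2 is forced to True.
Set x3 = False and propagate.
  then x7 is forced to False.
  then x5 is forced to True.
  then x6 is forced to True.
  then x4 is forced to True.

x1=0  x2=1  x3=0  x4=1  x5=1  x6=1  x7=0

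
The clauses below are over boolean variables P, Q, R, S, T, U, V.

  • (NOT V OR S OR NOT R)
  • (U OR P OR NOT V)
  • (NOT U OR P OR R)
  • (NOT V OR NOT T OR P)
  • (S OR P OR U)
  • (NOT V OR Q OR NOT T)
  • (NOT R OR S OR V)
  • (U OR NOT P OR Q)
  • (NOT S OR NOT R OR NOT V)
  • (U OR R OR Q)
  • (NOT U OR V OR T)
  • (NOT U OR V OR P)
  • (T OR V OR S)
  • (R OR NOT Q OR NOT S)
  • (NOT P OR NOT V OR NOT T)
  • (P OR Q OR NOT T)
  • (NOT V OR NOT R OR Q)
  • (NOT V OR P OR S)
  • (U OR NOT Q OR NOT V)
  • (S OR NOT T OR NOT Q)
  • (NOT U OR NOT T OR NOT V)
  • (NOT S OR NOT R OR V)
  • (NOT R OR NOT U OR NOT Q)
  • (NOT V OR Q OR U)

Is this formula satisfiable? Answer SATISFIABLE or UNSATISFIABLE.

Set P = True and propagate.
Branch on Q: take Q = False.
  then U is forced to True.
Try R = False.
The remaining clauses are satisfied by S = False, T = True, V = False.
So P = True, Q = False, R = False, S = False, T = True, U = True, V = False is a satisfying assignment.

SATISFIABLE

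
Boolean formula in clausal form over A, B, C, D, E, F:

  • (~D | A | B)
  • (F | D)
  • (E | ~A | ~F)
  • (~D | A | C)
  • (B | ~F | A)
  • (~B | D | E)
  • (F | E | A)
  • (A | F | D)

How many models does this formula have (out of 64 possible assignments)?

21

Case analysis on A and D:
  A=1, D=1: B, C free; 3 ways for (E,F) × 2^2 = 12.
  A=1, D=0: remaining (B,C,E,F) ∈ {(0,0,1,1); (0,1,1,1); (1,0,1,1); (1,1,1,1)} — 4.
  A=0, D=1: remaining (B,C,E,F) ∈ {(1,1,0,1); (1,1,1,0); (1,1,1,1)} — 3.
  A=0, D=0: remaining (B,C,E,F) ∈ {(1,0,1,1); (1,1,1,1)} — 2.
Total: 12 + 4 + 3 + 2 = 21.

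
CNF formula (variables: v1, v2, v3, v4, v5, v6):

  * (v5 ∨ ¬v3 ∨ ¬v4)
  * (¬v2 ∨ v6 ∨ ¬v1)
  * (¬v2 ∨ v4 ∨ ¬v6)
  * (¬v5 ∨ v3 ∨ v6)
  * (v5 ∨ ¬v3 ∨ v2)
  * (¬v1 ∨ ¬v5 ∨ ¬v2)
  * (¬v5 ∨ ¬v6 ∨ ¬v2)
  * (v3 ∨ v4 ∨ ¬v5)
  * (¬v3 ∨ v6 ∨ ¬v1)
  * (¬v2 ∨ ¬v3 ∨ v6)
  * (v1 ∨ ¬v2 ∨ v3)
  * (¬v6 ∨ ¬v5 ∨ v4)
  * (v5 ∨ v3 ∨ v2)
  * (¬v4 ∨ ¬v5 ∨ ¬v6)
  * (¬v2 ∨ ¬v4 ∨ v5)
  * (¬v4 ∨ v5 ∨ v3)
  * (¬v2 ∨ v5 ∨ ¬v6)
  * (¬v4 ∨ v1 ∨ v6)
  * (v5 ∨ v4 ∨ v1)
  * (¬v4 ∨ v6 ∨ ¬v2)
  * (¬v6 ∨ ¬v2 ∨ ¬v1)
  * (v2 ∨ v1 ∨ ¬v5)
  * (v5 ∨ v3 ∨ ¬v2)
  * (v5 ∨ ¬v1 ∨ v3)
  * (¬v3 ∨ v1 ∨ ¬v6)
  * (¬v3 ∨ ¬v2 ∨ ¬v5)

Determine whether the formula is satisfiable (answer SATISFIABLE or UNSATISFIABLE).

v5 = True:
  v6 = True:
    propagation gives v2=False, v4=True; an empty clause results — contradiction.
  v6 = False:
    propagation gives v3=True, v1=False, v2=False; an empty clause results — contradiction.
v5 = False:
  v2 = True:
    propagation gives v4=False, v6=False, v1=False; an empty clause results — contradiction.
  v2 = False:
    propagation gives v3=False; an empty clause results — contradiction.
Every branch closes, so no satisfying assignment exists.

UNSATISFIABLE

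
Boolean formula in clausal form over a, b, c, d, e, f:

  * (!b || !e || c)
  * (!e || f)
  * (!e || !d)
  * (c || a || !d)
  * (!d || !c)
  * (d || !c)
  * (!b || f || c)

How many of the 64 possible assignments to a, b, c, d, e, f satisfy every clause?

Split on c, then d.
  c=T, d=T: a clause becomes empty — 0.
  c=T, d=F: a clause becomes empty — 0.
  c=F, d=T: remaining (a,b,e,f) ∈ {(T,F,F,F); (T,F,F,T); (T,T,F,T)} — 3.
  c=F, d=F: a free; 4 ways for (b,e,f) × 2^1 = 8.
Total: 0 + 0 + 3 + 8 = 11.

11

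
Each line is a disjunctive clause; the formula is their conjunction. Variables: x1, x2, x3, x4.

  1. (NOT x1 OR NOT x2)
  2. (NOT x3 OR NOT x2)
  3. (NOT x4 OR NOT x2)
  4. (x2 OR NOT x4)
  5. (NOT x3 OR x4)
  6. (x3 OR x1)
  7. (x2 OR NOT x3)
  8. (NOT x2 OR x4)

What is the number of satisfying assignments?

1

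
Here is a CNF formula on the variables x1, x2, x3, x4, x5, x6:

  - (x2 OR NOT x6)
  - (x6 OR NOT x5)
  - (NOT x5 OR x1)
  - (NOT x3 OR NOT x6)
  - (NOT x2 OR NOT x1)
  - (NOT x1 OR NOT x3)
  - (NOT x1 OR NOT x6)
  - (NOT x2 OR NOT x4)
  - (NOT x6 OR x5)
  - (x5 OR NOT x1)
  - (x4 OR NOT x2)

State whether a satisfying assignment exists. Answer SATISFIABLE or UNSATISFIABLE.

Pure literal: x3 appears only negated; assign x3 = False.
Set x1 = False and propagate.
  then x5 is forced to False.
  then x6 is forced to False.
For the remaining variables, x2 = False, x4 = False works.
Every clause has at least one true literal under this assignment.
So x1=False, x2=False, x3=False, x4=False, x5=False, x6=False is a satisfying assignment.

SATISFIABLE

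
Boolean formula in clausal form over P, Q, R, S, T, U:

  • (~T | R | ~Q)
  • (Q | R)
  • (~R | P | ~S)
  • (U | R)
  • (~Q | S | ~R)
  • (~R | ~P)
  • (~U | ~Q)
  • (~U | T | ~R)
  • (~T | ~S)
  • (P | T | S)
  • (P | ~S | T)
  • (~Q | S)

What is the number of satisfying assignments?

The models are:
  P=0 Q=0 R=1 S=0 T=1 U=0
  P=0 Q=0 R=1 S=0 T=1 U=1
That's 2 in total.

2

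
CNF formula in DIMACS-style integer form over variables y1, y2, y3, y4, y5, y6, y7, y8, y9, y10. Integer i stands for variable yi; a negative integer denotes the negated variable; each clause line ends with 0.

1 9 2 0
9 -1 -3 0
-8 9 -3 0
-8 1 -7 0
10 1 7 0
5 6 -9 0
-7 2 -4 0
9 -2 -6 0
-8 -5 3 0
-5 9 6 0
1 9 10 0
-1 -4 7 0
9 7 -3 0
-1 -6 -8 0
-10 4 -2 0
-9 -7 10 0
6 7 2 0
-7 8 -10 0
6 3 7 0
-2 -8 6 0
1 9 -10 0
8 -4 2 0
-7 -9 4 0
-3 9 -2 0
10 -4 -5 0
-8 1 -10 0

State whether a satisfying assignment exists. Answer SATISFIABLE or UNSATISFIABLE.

SATISFIABLE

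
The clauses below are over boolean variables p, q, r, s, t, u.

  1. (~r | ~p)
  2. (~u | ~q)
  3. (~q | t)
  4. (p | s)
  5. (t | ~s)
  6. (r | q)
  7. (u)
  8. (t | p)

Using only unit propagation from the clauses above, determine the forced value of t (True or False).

True

Unit clause (u) sets u = True.
(~u | ~q): since u = True, the clause reduces to (~q). q = False.
(q | r): since q = False, the clause reduces to (r). r = True.
From (~r | ~p) and r = True: p = False.
(s | p): since p = False, the clause reduces to (s). s = True.
In (~s | t), ~s is now false; t must hold, so t = True.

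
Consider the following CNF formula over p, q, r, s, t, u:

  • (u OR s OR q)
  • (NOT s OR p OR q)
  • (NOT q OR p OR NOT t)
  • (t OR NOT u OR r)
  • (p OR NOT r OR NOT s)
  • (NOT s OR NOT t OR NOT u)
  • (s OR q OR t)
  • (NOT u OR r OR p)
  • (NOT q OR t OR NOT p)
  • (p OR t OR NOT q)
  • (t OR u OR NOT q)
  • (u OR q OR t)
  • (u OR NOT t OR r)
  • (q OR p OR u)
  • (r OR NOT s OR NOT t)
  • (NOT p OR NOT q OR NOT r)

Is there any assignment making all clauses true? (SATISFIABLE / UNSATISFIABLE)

SATISFIABLE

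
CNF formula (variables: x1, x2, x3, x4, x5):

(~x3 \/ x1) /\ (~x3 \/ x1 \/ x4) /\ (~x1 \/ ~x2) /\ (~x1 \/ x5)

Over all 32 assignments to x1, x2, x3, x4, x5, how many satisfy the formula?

Split on x1, then x3.
  x1=T, x3=T: remaining (x2,x4,x5) ∈ {(F,F,T); (F,T,T)} — 2.
  x1=T, x3=F: remaining (x2,x4,x5) ∈ {(F,F,T); (F,T,T)} — 2.
  x1=F, x3=T: a clause becomes empty — 0.
  x1=F, x3=F: x2, x4, x5 free → 2^3 = 8.
Total: 2 + 2 + 0 + 8 = 12.

12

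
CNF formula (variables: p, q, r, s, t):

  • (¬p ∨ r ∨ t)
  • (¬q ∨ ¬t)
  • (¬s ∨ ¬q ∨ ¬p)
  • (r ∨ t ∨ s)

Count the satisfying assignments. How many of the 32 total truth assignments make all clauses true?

17

Case analysis on t and p:
  t=1, p=1: remaining (q,r,s) ∈ {(0,0,0); (0,0,1); (0,1,0); (0,1,1)} — 4.
  t=1, p=0: remaining (q,r,s) ∈ {(0,0,0); (0,0,1); (0,1,0); (0,1,1)} — 4.
  t=0, p=1: remaining (q,r,s) ∈ {(0,1,0); (0,1,1); (1,1,0)} — 3.
  t=0, p=0: q free; 3 ways for (r,s) × 2^1 = 6.
Total: 4 + 4 + 3 + 6 = 17.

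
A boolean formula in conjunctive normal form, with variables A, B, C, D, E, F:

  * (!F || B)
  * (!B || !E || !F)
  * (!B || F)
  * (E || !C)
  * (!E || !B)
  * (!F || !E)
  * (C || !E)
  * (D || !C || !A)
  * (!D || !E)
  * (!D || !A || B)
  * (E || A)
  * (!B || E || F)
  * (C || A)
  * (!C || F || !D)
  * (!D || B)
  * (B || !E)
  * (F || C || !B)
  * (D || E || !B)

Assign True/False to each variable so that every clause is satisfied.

Try A = True.
Set B = True and propagate.
  then F is forced to True.
  then E is forced to False.
  then C is forced to False.
  then D is forced to True.
Every clause has at least one true literal under this assignment.
Check each clause:
  1. (!F || B) — B is true.
  2. (!F || !B || !E) — !E is true.
  3. (F || !B) — F is true.
  4. (!C || E) — !C is true.
  5. (!E || !B) — !E is true.
  6. (!F || !E) — !E is true.
  7. (!E || C) — !E is true.
  8. (!C || D || !A) — D is true.
  9. (!D || !E) — !E is true.
  10. (!A || !D || B) — B is true.
  11. (E || A) — A is true.
  12. (!B || E || F) — F is true.
  13. (A || C) — A is true.
  14. (!C || F || !D) — !C is true.
  15. (!D || B) — B is true.
  16. (B || !E) — B is true.
  17. (!B || C || F) — F is true.
  18. (E || D || !B) — D is true.

A = True  B = True  C = False  D = True  E = False  F = True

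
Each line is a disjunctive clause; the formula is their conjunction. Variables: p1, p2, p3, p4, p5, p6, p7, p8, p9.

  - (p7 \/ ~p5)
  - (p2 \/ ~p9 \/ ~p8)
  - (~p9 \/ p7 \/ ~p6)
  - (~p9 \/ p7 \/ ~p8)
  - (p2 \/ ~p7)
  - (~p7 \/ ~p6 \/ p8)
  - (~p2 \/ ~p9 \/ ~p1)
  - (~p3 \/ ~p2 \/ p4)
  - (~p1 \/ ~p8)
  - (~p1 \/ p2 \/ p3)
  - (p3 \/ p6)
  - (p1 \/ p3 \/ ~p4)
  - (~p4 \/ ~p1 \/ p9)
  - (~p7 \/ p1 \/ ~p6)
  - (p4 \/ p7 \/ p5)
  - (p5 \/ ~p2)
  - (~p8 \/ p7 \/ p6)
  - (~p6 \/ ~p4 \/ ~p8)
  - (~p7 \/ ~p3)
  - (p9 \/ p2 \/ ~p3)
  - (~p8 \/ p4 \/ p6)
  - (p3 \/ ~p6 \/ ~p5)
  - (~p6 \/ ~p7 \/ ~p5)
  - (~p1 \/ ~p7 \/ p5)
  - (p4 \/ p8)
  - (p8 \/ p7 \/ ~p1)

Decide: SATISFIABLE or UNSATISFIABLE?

SATISFIABLE

Branch on p1: take p1 = False.
Set p2 = False and propagate.
  then p7 is forced to False.
  then p5 is forced to False.
  then p4 is forced to True.
  then p3 is forced to True.
  then p9 is forced to True.
  then p8 is forced to False.
  then p6 is forced to False.
So p1 = 0, p2 = 0, p3 = 1, p4 = 1, p5 = 0, p6 = 0, p7 = 0, p8 = 0, p9 = 1 is a satisfying assignment.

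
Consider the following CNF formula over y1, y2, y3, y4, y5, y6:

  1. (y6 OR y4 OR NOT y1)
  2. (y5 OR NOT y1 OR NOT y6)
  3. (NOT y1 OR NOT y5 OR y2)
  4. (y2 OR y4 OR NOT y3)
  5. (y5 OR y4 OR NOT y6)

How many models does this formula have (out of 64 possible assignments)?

35

Case analysis on y1 and y4:
  y1=1, y4=1: y3 free; 4 ways for (y2,y5,y6) × 2^1 = 8.
  y1=1, y4=0: remaining (y2,y3,y5,y6) ∈ {(1,0,1,1); (1,1,1,1)} — 2.
  y1=0, y4=1: y2, y3, y5, y6 free → 2^4 = 16.
  y1=0, y4=0: 9 of the 16 assignments to (y2,y3,y5,y6) work.
Total: 8 + 2 + 16 + 9 = 35.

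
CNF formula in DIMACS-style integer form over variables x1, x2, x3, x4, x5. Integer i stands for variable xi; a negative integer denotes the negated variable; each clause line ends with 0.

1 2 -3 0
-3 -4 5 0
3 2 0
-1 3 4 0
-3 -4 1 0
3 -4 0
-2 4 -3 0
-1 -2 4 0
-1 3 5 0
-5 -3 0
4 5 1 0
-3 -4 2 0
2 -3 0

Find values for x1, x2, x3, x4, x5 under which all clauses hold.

x1 = F, x2 = T, x3 = F, x4 = F, x5 = T

Try x1 = False.
Set x2 = True and propagate.
Try x3 = False.
  then x4 is forced to False.
  then x5 is forced to True.
Check each clause:
  1. (x1 \/ ~x3 \/ x2) — x2 is true.
  2. (~x4 \/ ~x3 \/ x5) — x5 is true.
  3. (x3 \/ x2) — x2 is true.
  4. (x3 \/ ~x1 \/ x4) — ~x1 is true.
  5. (x1 \/ ~x3 \/ ~x4) — ~x4 is true.
  6. (~x4 \/ x3) — ~x4 is true.
  7. (~x3 \/ ~x2 \/ x4) — ~x3 is true.
  8. (~x1 \/ ~x2 \/ x4) — ~x1 is true.
  9. (x5 \/ ~x1 \/ x3) — x5 is true.
  10. (~x3 \/ ~x5) — ~x3 is true.
  11. (x5 \/ x4 \/ x1) — x5 is true.
  12. (~x4 \/ ~x3 \/ x2) — x2 is true.
  13. (x2 \/ ~x3) — x2 is true.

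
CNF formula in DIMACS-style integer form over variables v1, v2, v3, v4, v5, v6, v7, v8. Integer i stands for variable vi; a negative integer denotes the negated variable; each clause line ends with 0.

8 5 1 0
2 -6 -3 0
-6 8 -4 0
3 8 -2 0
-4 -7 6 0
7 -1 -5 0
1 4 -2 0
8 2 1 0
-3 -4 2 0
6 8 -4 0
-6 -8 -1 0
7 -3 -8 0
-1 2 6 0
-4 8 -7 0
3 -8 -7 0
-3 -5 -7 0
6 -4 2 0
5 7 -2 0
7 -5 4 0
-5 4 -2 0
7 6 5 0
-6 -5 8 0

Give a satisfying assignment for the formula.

v1=T  v2=F  v3=F  v4=F  v5=F  v6=T  v7=F  v8=F

Try v1 = True.
For the remaining variables, v2 = False, v3 = False, v4 = False, v5 = False, v6 = True, v7 = False, v8 = False works.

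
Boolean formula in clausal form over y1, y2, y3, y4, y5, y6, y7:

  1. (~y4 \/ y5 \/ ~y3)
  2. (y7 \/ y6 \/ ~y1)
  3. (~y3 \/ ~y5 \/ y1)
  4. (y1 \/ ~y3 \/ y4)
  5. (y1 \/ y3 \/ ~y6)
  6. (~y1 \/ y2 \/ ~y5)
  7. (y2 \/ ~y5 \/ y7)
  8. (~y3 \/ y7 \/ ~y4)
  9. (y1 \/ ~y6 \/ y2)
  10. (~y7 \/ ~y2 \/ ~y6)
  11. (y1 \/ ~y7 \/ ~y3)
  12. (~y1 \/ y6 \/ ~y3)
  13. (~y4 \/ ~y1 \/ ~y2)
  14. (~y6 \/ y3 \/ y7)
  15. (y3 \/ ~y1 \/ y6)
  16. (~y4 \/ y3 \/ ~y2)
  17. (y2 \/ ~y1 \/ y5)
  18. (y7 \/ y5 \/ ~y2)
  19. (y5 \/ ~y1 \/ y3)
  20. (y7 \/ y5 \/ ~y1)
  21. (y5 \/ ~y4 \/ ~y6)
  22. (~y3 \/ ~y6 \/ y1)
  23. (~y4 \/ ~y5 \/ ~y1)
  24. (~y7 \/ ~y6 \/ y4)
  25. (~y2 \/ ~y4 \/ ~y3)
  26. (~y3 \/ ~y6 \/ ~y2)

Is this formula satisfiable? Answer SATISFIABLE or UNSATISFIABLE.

Try y1 = False.
The remaining clauses are satisfied by y2 = True, y3 = False, y4 = False, y5 = False, y6 = False, y7 = True.
So y1=False, y2=True, y3=False, y4=False, y5=False, y6=False, y7=True is a satisfying assignment.

SATISFIABLE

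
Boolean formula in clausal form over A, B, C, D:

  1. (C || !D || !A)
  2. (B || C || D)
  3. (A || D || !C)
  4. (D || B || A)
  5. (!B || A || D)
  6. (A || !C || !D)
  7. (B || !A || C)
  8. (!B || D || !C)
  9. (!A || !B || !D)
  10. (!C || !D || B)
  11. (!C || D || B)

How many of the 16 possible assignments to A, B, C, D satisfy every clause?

The models are:
  A=F B=F C=F D=T
  A=F B=T C=F D=T
  A=T B=T C=F D=F
Count: 3.

3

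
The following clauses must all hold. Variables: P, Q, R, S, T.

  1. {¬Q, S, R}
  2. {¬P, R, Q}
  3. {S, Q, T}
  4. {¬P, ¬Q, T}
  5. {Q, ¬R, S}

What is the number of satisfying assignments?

16

Split on Q, then R.
  Q=1, R=1: S free; 3 ways for (P,T) × 2^1 = 6.
  Q=1, R=0: remaining (P,S,T) ∈ {(0,1,0); (0,1,1); (1,1,1)} — 3.
  Q=0, R=1: remaining (P,S,T) ∈ {(0,1,0); (0,1,1); (1,1,0); (1,1,1)} — 4.
  Q=0, R=0: remaining (P,S,T) ∈ {(0,0,1); (0,1,0); (0,1,1)} — 3.
Total: 6 + 3 + 4 + 3 = 16.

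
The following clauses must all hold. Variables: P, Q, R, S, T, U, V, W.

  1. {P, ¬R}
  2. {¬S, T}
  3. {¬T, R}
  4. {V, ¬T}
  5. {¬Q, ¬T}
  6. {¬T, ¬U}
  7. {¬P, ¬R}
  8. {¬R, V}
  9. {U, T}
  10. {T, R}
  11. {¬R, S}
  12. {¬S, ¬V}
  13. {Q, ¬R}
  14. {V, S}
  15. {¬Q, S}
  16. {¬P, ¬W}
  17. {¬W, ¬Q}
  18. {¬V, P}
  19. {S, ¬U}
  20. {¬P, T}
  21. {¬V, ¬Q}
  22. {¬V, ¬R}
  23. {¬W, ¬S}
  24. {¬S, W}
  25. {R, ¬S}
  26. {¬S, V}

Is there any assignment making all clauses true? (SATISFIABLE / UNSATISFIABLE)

UNSATISFIABLE

S = True:
  propagation gives T=True, R=True, P=True; an empty clause results — contradiction.
S = False:
  propagation gives R=False, T=False; an empty clause results — contradiction.
Every branch closes, so no satisfying assignment exists.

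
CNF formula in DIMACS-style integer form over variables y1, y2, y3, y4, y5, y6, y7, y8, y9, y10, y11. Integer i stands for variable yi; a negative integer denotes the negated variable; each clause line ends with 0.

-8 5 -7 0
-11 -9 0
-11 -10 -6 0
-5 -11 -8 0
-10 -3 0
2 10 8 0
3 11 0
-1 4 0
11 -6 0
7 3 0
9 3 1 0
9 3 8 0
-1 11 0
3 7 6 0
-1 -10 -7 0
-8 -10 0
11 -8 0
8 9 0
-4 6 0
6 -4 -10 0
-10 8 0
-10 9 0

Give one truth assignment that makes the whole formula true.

Pure literal: y2 appears only positively; assign y2 = True.
Try y1 = False.
For the remaining variables, y3 = True, y4 = False, y5 = True, y6 = False, y7 = True, y8 = False, y9 = True, y10 = False, y11 = False works.
Every clause has at least one true literal under this assignment.

y1=0, y2=1, y3=1, y4=0, y5=1, y6=0, y7=1, y8=0, y9=1, y10=0, y11=0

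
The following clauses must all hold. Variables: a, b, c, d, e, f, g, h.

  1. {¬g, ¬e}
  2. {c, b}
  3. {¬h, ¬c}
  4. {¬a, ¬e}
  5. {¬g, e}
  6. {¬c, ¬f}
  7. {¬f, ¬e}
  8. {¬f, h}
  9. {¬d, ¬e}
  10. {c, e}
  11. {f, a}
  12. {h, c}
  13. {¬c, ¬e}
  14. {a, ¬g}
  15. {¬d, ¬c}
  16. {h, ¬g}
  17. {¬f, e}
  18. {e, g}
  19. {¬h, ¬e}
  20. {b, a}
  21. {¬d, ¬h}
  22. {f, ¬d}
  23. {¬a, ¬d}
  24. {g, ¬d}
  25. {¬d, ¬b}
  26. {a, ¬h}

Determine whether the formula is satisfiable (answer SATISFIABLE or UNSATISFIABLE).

e = True:
  propagation gives g=False, a=False, f=False; an empty clause results — contradiction.
e = False:
  propagation gives g=False; an empty clause results — contradiction.
Every branch closes, so no satisfying assignment exists.

UNSATISFIABLE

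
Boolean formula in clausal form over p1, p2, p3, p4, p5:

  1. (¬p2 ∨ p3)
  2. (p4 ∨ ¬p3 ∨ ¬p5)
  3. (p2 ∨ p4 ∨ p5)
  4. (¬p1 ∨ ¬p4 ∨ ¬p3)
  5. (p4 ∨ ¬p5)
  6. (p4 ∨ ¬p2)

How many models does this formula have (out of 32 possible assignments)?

Case analysis on p4 and p2:
  p4=1, p2=1: remaining (p1,p3,p5) ∈ {(0,1,0); (0,1,1)} — 2.
  p4=1, p2=0: p5 free; 3 ways for (p1,p3) × 2^1 = 6.
  p4=0, p2=1: a clause becomes empty — 0.
  p4=0, p2=0: a clause becomes empty — 0.
Total: 2 + 6 + 0 + 0 = 8.

8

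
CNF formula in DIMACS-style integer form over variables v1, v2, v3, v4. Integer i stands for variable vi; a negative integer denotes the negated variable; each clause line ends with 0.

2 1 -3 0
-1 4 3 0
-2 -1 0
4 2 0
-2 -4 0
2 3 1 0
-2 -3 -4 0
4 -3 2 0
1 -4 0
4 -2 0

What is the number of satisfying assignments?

2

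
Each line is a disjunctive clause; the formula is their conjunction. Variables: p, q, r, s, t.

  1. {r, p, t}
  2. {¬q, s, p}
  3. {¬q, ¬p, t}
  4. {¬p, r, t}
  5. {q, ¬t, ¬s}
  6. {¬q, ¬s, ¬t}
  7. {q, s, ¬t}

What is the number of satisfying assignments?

Satisfying assignments:
  p=F q=F r=T s=F t=F
  p=F q=F r=T s=T t=F
  p=F q=T r=T s=T t=F
  p=T q=F r=T s=F t=F
  p=T q=F r=T s=T t=F
  p=T q=T r=F s=F t=T
  p=T q=T r=T s=F t=T
That's 7 in total.

7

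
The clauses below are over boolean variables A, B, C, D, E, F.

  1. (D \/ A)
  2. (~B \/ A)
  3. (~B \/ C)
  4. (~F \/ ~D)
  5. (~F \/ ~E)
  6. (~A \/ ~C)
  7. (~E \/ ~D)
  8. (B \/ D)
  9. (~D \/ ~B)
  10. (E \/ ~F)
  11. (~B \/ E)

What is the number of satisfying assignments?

3

Satisfying assignments:
  A=0 B=0 C=0 D=1 E=0 F=0
  A=0 B=0 C=1 D=1 E=0 F=0
  A=1 B=0 C=0 D=1 E=0 F=0
That's 3 in total.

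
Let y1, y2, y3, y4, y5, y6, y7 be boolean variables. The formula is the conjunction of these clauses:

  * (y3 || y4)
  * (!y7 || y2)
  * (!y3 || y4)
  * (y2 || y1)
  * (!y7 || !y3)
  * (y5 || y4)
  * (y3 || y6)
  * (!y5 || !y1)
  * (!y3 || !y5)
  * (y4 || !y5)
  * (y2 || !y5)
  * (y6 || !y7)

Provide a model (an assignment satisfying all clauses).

y2 occurs only positively in the remaining clauses — set y2 = True.
Pure literal: y4 appears only positively; assign y4 = True.
Branch on y1: take y1 = False.
Branch on y3: take y3 = True.
  then y7 is forced to False.
  then y5 is forced to False.
y6 is now unconstrained; take y6 = False.
Every clause has at least one true literal under this assignment.

y1=F, y2=T, y3=T, y4=T, y5=F, y6=F, y7=F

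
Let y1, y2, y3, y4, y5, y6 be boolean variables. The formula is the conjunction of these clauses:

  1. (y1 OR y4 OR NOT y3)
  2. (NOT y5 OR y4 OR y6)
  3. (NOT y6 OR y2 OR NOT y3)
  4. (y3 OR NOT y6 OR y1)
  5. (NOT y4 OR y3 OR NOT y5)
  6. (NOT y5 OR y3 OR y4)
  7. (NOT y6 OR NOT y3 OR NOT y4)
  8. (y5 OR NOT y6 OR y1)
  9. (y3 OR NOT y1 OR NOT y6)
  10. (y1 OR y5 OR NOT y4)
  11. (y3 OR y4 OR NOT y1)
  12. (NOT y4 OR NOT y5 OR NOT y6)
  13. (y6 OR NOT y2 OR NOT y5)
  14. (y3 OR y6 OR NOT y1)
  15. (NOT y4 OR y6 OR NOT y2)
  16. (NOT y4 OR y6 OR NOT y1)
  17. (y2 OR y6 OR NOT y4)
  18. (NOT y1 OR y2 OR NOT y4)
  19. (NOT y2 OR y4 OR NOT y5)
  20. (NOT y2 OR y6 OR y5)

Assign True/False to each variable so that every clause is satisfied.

y1=True, y2=False, y3=True, y4=False, y5=False, y6=False

Check each clause:
  1. (y1 OR y4 OR NOT y3) — y1 is true.
  2. (NOT y5 OR y6 OR y4) — NOT y5 is true.
  3. (NOT y3 OR y2 OR NOT y6) — NOT y6 is true.
  4. (y3 OR y1 OR NOT y6) — y1 is true.
  5. (y3 OR NOT y5 OR NOT y4) — y3 is true.
  6. (NOT y5 OR y3 OR y4) — y3 is true.
  7. (NOT y4 OR NOT y3 OR NOT y6) — NOT y6 is true.
  8. (y1 OR NOT y6 OR y5) — y1 is true.
  9. (NOT y6 OR NOT y1 OR y3) — NOT y6 is true.
  10. (y1 OR y5 OR NOT y4) — y1 is true.
  11. (y3 OR NOT y1 OR y4) — y3 is true.
  12. (NOT y6 OR NOT y4 OR NOT y5) — NOT y6 is true.
  13. (NOT y5 OR y6 OR NOT y2) — NOT y5 is true.
  14. (y6 OR NOT y1 OR y3) — y3 is true.
  15. (y6 OR NOT y2 OR NOT y4) — NOT y4 is true.
  16. (y6 OR NOT y4 OR NOT y1) — NOT y4 is true.
  17. (NOT y4 OR y6 OR y2) — NOT y4 is true.
  18. (NOT y4 OR NOT y1 OR y2) — NOT y4 is true.
  19. (NOT y5 OR y4 OR NOT y2) — NOT y5 is true.
  20. (NOT y2 OR y5 OR y6) — NOT y2 is true.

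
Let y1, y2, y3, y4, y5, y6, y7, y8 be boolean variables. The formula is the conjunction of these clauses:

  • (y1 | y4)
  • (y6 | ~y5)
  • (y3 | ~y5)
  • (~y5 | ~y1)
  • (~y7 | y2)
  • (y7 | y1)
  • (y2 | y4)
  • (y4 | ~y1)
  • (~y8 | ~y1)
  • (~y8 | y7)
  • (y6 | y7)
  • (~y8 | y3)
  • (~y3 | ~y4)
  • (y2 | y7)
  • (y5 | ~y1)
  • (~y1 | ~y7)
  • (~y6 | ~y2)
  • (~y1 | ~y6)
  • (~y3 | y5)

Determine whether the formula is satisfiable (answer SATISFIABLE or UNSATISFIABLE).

SATISFIABLE

Pure literal: y8 appears only negated; assign y8 = False.
Branch on y1: take y1 = False.
  then y4 is forced to True.
  then y7 is forced to True.
  then y2 is forced to True.
  then y3 is forced to False.
  then y5 is forced to False.
  then y6 is forced to False.
Every clause has at least one true literal under this assignment.
So y1=False, y2=True, y3=False, y4=True, y5=False, y6=False, y7=True, y8=False is a satisfying assignment.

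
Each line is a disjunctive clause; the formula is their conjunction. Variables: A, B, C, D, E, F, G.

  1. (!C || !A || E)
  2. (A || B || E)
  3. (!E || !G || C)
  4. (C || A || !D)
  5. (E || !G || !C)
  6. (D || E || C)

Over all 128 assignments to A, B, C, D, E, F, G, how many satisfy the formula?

Split on C, then E.
  C=T, E=T: A, B, D, F, G free → 2^5 = 32.
  C=T, E=F: remaining (A,B,D,F,G) ∈ {(F,T,F,F,F); (F,T,F,T,F); (F,T,T,F,F); (F,T,T,T,F)} — 4.
  C=F, E=T: B, F free; 3 ways for (A,D,G) × 2^2 = 12.
  C=F, E=F: forces A=T; D=T; B, F, G free → 2^3 = 8.
Total: 32 + 4 + 12 + 8 = 56.

56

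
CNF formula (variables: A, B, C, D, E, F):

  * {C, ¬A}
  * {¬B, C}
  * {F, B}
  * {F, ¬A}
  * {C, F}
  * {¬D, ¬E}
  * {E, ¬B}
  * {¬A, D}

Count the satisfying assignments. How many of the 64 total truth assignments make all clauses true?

Split on A, then B.
  A=T, B=T: a clause becomes empty — 0.
  A=T, B=F: remaining (C,D,E,F) ∈ {(T,T,F,T)} — 1.
  A=F, B=T: remaining (C,D,E,F) ∈ {(T,F,T,F); (T,F,T,T)} — 2.
  A=F, B=F: C free; 3 ways for (D,E,F) × 2^1 = 6.
Total: 0 + 1 + 2 + 6 = 9.

9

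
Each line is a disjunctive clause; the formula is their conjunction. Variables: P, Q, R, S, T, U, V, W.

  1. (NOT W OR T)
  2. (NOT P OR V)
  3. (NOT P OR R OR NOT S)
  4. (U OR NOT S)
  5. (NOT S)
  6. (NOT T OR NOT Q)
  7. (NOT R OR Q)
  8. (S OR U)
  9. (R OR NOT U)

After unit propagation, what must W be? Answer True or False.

False

Unit clause (NOT S) sets S = False.
(U OR S) with S = False leaves only U, so U = True.
(R OR NOT U): since U = True, the clause reduces to (R). R = True.
In (NOT R OR Q), NOT R is now false; Q must hold, so Q = True.
From (NOT T OR NOT Q) and Q = True: T = False.
(T OR NOT W): since T = False, the clause reduces to (NOT W). W = False.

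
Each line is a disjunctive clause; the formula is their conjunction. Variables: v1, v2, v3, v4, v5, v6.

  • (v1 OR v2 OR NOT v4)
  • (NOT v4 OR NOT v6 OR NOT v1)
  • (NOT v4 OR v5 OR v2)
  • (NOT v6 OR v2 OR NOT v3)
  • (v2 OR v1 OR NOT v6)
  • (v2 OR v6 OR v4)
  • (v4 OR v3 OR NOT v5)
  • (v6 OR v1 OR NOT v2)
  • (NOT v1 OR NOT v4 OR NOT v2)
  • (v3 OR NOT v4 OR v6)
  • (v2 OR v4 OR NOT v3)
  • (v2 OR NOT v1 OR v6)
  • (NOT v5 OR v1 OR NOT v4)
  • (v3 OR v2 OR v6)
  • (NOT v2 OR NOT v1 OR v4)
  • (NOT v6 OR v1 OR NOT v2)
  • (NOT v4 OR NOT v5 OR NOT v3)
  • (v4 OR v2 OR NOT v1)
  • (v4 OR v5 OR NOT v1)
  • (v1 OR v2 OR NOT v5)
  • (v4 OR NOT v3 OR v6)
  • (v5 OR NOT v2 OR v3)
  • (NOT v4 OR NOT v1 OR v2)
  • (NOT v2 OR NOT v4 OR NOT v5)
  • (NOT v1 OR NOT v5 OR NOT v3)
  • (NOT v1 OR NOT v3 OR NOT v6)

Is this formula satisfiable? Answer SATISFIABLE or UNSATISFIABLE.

v2 = True:
  v4 = True:
    propagation gives v1=False, v6=True; an empty clause results — contradiction.
  v4 = False:
    propagation gives v1=False, v6=True; an empty clause results — contradiction.
v2 = False:
  v4 = True:
    propagation gives v1=True; an empty clause results — contradiction.
  v4 = False:
    propagation gives v6=True, v3=False, v1=True; an empty clause results — contradiction.
Every branch closes, so no satisfying assignment exists.

UNSATISFIABLE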